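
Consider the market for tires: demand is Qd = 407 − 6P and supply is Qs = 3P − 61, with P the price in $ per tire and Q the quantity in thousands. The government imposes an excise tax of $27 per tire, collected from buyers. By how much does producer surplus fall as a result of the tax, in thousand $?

Without the tax, 407 − 6P = 3P − 61 gives 9P = 468, so P* = $52 and Q* = 95.
With the tax collected from buyers, demand (in seller-price terms) shifts: Qd = 407 − 6(P + 27).
Solving gives Q = 41 with buyers paying $61 and sellers receiving $34 (the $27 wedge).
ΔPS is the trapezoid between Q = 41 and Q = 95 of height $18: ½ · (95 + 41) · 18 = $1224.

Producer surplus falls by $1224 thousand.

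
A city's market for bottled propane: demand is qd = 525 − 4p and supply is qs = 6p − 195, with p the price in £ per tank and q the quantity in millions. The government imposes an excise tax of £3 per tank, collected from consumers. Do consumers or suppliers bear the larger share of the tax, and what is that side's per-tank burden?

Consumers bear the larger share: £1.8 per tank.

Without the tax, 525 − 4p = 6p − 195 gives 10p = 720, so p* = £72 and q* = 237.
With the tax collected from consumers, demand (in seller-price terms) shifts: qd = 525 − 4(p + 3).
New equilibrium: consumers pay £73.8, suppliers receive £70.8, q = 229.8. (Wedge: pb − ps = 3.)
Per-tank burden: consumers £1.8, suppliers £1.2.
Consumers take the larger share because demand is less price-elastic here (demand slope 4 vs supply slope 6).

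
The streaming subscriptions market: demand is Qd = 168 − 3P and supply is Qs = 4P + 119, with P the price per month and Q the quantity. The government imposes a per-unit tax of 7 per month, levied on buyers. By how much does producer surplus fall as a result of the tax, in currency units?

Without the tax, 168 − 3P = 4P + 119 gives 7P = 49, so P* = 7 and Q* = 147.
With the tax collected from buyers, demand (in seller-price terms) shifts: Qd = 168 − 3(P + 7).
Solving gives Q = 135 with buyers paying 11 and sellers receiving 4 (the 7 wedge).
ΔPS is the trapezoid between Q = 135 and Q = 147 of height 3: ½ · (147 + 135) · 3 = 423.

Producer surplus falls by 423.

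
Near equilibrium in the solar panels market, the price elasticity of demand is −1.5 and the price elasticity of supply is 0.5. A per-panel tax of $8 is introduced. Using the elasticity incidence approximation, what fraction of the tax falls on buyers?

Buyers' share ≈ 0.25.

Incidence ratio: buyers' share ≈ εs / (εs + |εd|) = 0.5 / (0.5 + 1.5) = 0.25.
Supply is the less elastic side, so buyers bear the smaller share.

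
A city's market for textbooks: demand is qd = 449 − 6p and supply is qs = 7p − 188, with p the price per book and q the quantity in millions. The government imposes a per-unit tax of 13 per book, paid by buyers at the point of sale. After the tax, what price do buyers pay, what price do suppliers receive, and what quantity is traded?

Without the tax, 449 − 6p = 7p − 188 gives 13p = 637, so p* = 49 and q* = 155.
With the tax collected from buyers, demand (in seller-price terms) shifts: qd = 449 − 6(p + 13).
Solving gives q = 113 with buyers paying 56 and suppliers receiving 43 (the 13 wedge).

Buyers pay 56; suppliers receive 43; quantity = 113.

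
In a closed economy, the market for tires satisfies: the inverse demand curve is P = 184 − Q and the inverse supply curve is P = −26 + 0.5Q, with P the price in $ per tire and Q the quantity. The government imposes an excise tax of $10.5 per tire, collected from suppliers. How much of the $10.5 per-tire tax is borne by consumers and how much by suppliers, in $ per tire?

Consumers bear $7 per tire; suppliers bear $3.5 per tire.

Rewrite in direct form: Qd = 184 − P and Qs = 2P + 52.
Before the tax: set 184 − P = 2P + 52 → P* = $44, Q* = 140.
With the tax collected from suppliers, supply shifts: Qs = 2(P − 10.5) + 52.
Solving gives Q = 133 with consumers paying $51 and suppliers receiving $40.5 (the $10.5 wedge).
Burden on consumers: $7; on suppliers: $3.5. (They sum to $10.5.)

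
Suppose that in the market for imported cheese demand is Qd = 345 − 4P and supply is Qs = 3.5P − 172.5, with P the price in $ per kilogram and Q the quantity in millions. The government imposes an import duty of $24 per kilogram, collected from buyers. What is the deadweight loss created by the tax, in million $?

Before the tax: set 345 − 4P = 3.5P − 172.5 → P* = $69, Q* = 69.
With the tax collected from buyers, demand (in seller-price terms) shifts: Qd = 345 − 4(P + 24).
Solving gives Q = 24.2 with buyers paying $80.2 and producers receiving $56.2 (the $24 wedge).
Quantity falls by |ΔQ| = |69 − 24.2| = 44.8.
DWL = ½ · t · |ΔQ| = ½ · 24 · 44.8 = $537.6.

Deadweight loss = $537.6 million.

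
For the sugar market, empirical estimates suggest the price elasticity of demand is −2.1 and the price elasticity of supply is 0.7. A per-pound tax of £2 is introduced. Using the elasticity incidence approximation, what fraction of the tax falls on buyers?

Incidence ratio: buyers' share ≈ εs / (εs + |εd|) = 0.7 / (0.7 + 2.1) = 0.25.
Supply is the less elastic side, so buyers bear the smaller share.

Buyers' share ≈ 0.25.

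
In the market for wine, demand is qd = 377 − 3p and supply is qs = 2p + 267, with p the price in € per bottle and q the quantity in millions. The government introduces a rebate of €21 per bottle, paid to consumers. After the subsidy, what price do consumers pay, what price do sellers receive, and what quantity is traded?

Without the subsidy, 377 − 3p = 2p + 267 gives 5p = 110, so p* = €22 and q* = 311.
With a per-unit subsidy paid to consumers, each effectively pays p − 21, so demand becomes qd = 377 − 3(p − 21).
New equilibrium: consumers pay €13.6, sellers receive €34.6, q = 336.2. (Wedge: pb − ps = −21.)

Consumers pay €13.6; sellers receive €34.6; quantity = 336.2.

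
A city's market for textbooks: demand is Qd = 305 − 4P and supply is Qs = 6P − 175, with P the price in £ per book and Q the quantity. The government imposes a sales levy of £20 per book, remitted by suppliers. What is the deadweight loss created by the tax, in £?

Without the tax, 305 − 4P = 6P − 175 gives 10P = 480, so P* = £48 and Q* = 113.
With the tax collected from suppliers, supply shifts: Qs = 6(P − 20) − 175.
New equilibrium: consumers pay £60, suppliers receive £40, Q = 65. (Wedge: Pb − Ps = 20.)
Quantity falls by |ΔQ| = |113 − 65| = 48.
DWL = ½ · t · |ΔQ| = ½ · 20 · 48 = £480.

Deadweight loss = £480.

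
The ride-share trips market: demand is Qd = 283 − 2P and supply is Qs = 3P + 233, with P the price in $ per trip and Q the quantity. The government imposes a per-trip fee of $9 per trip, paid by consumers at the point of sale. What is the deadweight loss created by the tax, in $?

Deadweight loss = $48.6.

Without the tax, 283 − 2P = 3P + 233 gives 5P = 50, so P* = $10 and Q* = 263.
With the tax collected from consumers, demand (in seller-price terms) shifts: Qd = 283 − 2(P + 9).
Solving gives Q = 252.2 with consumers paying $15.4 and suppliers receiving $6.4 (the $9 wedge).
Quantity falls by |ΔQ| = |263 − 252.2| = 10.8.
DWL = ½ · t · |ΔQ| = ½ · 9 · 10.8 = $48.6.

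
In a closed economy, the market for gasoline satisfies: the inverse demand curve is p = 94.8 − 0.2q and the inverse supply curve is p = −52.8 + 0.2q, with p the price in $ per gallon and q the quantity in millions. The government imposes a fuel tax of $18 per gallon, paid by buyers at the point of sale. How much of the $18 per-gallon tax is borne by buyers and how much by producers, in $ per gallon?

Buyers bear $9 per gallon; producers bear $9 per gallon.

Rewrite in direct form: qd = 474 − 5p and qs = 5p + 264.
Before the tax: set 474 − 5p = 5p + 264 → p* = $21, q* = 369.
With the tax collected from buyers, demand (in seller-price terms) shifts: qd = 474 − 5(p + 18).
New equilibrium: buyers pay $30, producers receive $12, q = 324. (Wedge: pb − ps = 18.)
Burden on buyers: $9; on producers: $9. (They sum to $18.)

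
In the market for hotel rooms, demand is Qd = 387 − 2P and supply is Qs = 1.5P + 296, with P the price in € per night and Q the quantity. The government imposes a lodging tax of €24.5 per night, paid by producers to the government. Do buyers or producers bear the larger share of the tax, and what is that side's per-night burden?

Producers bear the larger share: €14 per night.

Without the tax, 387 − 2P = 1.5P + 296 gives 3.5P = 91, so P* = €26 and Q* = 335.
With the tax collected from producers, supply shifts: Qs = 1.5(P − 24.5) + 296.
Solving gives Q = 314 with buyers paying €36.5 and producers receiving €12 (the €24.5 wedge).
Per-night burden: buyers €10.5, producers €14.
Producers take the larger share because supply is less price-elastic here (demand slope 2 vs supply slope 1.5).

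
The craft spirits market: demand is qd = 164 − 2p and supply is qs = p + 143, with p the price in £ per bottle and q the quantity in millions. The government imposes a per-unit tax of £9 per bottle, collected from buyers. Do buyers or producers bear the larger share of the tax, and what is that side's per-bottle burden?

Before the tax: set 164 − 2p = p + 143 → p* = £7, q* = 150.
With the tax collected from buyers, demand (in seller-price terms) shifts: qd = 164 − 2(p + 9).
New equilibrium: buyers pay £10, producers receive £1, q = 144. (Wedge: pb − ps = 9.)
Per-bottle burden: buyers £3, producers £6.
Producers take the larger share because supply is less price-elastic here (demand slope 2 vs supply slope 1).

Producers bear the larger share: £6 per bottle.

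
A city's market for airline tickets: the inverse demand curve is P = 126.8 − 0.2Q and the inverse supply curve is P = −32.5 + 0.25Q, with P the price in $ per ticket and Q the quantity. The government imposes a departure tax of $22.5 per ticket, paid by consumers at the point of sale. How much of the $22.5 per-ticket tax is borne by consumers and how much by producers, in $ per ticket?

Rewrite in direct form: Qd = 634 − 5P and Qs = 4P + 130.
Before the tax: set 634 − 5P = 4P + 130 → P* = $56, Q* = 354.
With the tax collected from consumers, demand (in seller-price terms) shifts: Qd = 634 − 5(P + 22.5).
New equilibrium: consumers pay $66, producers receive $43.5, Q = 304. (Wedge: Pb − Ps = 22.5.)
Burden on consumers: $10; on producers: $12.5. (They sum to $22.5.)

Consumers bear $10 per ticket; producers bear $12.5 per ticket.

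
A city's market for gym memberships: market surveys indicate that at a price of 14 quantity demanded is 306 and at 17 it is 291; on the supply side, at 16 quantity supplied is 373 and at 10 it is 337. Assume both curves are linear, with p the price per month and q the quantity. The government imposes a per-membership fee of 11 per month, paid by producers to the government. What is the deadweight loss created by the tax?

Deadweight loss = 165.

Demand slope: (291 − 306)/(17 − 14) = -5, so qd = 376 − 5p.
Supply slope: (337 − 373)/(10 − 16) = 6, so qs = 6p + 277.
Before the tax: set 376 − 5p = 6p + 277 → p* = 9, q* = 331.
With the tax collected from producers, supply shifts: qs = 6(p − 11) + 277.
Solving gives q = 301 with consumers paying 15 and producers receiving 4 (the 11 wedge).
Quantity falls by |ΔQ| = |331 − 301| = 30.
DWL = ½ · t · |ΔQ| = ½ · 11 · 30 = 165.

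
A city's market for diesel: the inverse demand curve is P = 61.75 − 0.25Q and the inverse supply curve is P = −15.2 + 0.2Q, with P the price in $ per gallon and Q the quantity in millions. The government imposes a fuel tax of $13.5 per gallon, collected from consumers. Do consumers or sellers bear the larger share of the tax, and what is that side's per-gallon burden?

Inverting to Q(P) form: Qd = 247 − 4P; Qs = 5P + 76.
Before the tax: set 247 − 4P = 5P + 76 → P* = $19, Q* = 171.
With the tax collected from consumers, demand (in seller-price terms) shifts: Qd = 247 − 4(P + 13.5).
Solving gives Q = 141 with consumers paying $26.5 and sellers receiving $13 (the $13.5 wedge).
Per-gallon burden: consumers $7.5, sellers $6.
Consumers take the larger share because demand is less price-elastic here (demand slope 4 vs supply slope 5).

Consumers bear the larger share: $7.5 per gallon.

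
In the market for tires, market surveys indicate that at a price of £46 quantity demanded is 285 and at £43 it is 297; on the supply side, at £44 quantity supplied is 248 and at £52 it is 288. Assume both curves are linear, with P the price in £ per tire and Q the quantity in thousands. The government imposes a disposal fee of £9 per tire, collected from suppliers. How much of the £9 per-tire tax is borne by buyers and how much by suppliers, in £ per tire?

Demand slope: (297 − 285)/(43 − 46) = -4, so Qd = 469 − 4P.
Supply slope: (288 − 248)/(52 − 44) = 5, so Qs = 5P + 28.
Without the tax, 469 − 4P = 5P + 28 gives 9P = 441, so P* = £49 and Q* = 273.
With the tax collected from suppliers, supply shifts: Qs = 5(P − 9) + 28.
Solving gives Q = 253 with buyers paying £54 and suppliers receiving £45 (the £9 wedge).
Burden on buyers: £5; on suppliers: £4. (They sum to £9.)

Buyers bear £5 per tire; suppliers bear £4 per tire.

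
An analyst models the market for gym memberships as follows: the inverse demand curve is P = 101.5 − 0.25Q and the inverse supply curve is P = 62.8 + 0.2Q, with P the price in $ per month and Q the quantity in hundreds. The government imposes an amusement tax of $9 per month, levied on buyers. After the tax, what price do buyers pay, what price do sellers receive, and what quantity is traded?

Rewrite in direct form: Qd = 406 − 4P and Qs = 5P − 314.
Without the tax, 406 − 4P = 5P − 314 gives 9P = 720, so P* = $80 and Q* = 86.
With the tax collected from buyers, demand (in seller-price terms) shifts: Qd = 406 − 4(P + 9).
New equilibrium: buyers pay $85, sellers receive $76, Q = 66. (Wedge: Pb − Ps = 9.)

Buyers pay $85; sellers receive $76; quantity = 66.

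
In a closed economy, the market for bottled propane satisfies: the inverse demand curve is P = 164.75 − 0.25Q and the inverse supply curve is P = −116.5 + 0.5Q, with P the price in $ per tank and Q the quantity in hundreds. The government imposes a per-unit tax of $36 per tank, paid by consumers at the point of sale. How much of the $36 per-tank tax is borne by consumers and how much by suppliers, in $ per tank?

Rewrite in direct form: Qd = 659 − 4P and Qs = 2P + 233.
Before the tax: set 659 − 4P = 2P + 233 → P* = $71, Q* = 375.
With the tax collected from consumers, demand (in seller-price terms) shifts: Qd = 659 − 4(P + 36).
Solving gives Q = 327 with consumers paying $83 and suppliers receiving $47 (the $36 wedge).
Burden on consumers: $12; on suppliers: $24. (They sum to $36.)
The less price-elastic side of the market bears the larger share of a per-unit tax.

Consumers bear $12 per tank; suppliers bear $24 per tank.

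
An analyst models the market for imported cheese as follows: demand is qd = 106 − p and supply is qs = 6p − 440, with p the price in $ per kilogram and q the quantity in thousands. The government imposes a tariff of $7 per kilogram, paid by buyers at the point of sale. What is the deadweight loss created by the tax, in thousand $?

Before the tax: set 106 − p = 6p − 440 → p* = $78, q* = 28.
With the tax collected from buyers, demand (in seller-price terms) shifts: qd = 106 − (p + 7).
Solving gives q = 22 with buyers paying $84 and suppliers receiving $77 (the $7 wedge).
Quantity falls by |ΔQ| = |28 − 22| = 6.
DWL = ½ · t · |ΔQ| = ½ · 7 · 6 = $21.

Deadweight loss = $21 thousand.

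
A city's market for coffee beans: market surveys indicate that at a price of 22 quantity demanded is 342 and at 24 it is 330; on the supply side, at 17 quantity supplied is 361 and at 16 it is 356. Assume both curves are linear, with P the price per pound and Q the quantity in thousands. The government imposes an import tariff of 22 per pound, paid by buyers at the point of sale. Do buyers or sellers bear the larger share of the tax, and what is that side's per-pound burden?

Sellers bear the larger share: 12 per pound.

Demand slope: (330 − 342)/(24 − 22) = -6, so Qd = 474 − 6P.
Supply slope: (356 − 361)/(16 − 17) = 5, so Qs = 5P + 276.
Without the tax, 474 − 6P = 5P + 276 gives 11P = 198, so P* = 18 and Q* = 366.
With the tax collected from buyers, demand (in seller-price terms) shifts: Qd = 474 − 6(P + 22).
Solving gives Q = 306 with buyers paying 28 and sellers receiving 6 (the 22 wedge).
Per-pound burden: buyers 10, sellers 12.
Sellers take the larger share because supply is less price-elastic here (demand slope 6 vs supply slope 5).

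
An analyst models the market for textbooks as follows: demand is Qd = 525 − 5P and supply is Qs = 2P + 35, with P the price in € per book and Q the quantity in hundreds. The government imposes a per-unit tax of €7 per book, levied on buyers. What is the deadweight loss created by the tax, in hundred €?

Deadweight loss = €35 hundred.

Without the tax, 525 − 5P = 2P + 35 gives 7P = 490, so P* = €70 and Q* = 175.
With the tax collected from buyers, demand (in seller-price terms) shifts: Qd = 525 − 5(P + 7).
Solving gives Q = 165 with buyers paying €72 and producers receiving €65 (the €7 wedge).
Quantity falls by |ΔQ| = |175 − 165| = 10.
DWL = ½ · t · |ΔQ| = ½ · 7 · 10 = €35.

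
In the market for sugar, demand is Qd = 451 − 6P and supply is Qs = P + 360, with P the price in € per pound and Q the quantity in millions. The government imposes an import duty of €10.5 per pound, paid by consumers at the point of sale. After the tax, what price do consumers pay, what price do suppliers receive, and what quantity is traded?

Consumers pay €14.5; suppliers receive €4; quantity = 364.

Without the tax, 451 − 6P = P + 360 gives 7P = 91, so P* = €13 and Q* = 373.
With the tax collected from consumers, demand (in seller-price terms) shifts: Qd = 451 − 6(P + 10.5).
Solving gives Q = 364 with consumers paying €14.5 and suppliers receiving €4 (the €10.5 wedge).
The less price-elastic side of the market bears the larger share of a per-unit tax.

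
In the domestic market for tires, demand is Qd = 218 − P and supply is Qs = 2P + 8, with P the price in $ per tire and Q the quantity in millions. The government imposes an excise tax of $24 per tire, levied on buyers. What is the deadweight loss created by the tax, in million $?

Deadweight loss = $192 million.

Without the tax, 218 − P = 2P + 8 gives 3P = 210, so P* = $70 and Q* = 148.
With the tax collected from buyers, demand (in seller-price terms) shifts: Qd = 218 − (P + 24).
New equilibrium: buyers pay $86, sellers receive $62, Q = 132. (Wedge: Pb − Ps = 24.)
Quantity falls by |ΔQ| = |148 − 132| = 16.
DWL = ½ · t · |ΔQ| = ½ · 24 · 16 = $192.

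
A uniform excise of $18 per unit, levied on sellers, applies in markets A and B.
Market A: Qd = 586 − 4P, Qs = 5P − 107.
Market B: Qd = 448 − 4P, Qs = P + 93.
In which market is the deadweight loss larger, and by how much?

Market A: pre-tax P* = $77, Q* = 278; post-tax Q = 238; deadweight loss = $360.
Market B: pre-tax P* = $71, Q* = 164; post-tax Q = 149.6; deadweight loss = $129.6.
Difference: $360 vs $129.6 → market A is larger by $230.4.

Market A, by $230.4.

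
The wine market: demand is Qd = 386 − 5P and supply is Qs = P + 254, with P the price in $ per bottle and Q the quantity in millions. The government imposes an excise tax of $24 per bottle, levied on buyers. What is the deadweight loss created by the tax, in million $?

Without the tax, 386 − 5P = P + 254 gives 6P = 132, so P* = $22 and Q* = 276.
With the tax collected from buyers, demand (in seller-price terms) shifts: Qd = 386 − 5(P + 24).
New equilibrium: buyers pay $26, suppliers receive $2, Q = 256. (Wedge: Pb − Ps = 24.)
Quantity falls by |ΔQ| = |276 − 256| = 20.
DWL = ½ · t · |ΔQ| = ½ · 24 · 20 = $240.

Deadweight loss = $240 million.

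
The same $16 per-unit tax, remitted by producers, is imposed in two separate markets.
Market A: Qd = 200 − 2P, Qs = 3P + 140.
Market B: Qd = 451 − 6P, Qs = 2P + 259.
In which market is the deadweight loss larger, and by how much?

Market A: pre-tax P* = $12, Q* = 176; post-tax Q = 156.8; deadweight loss = $153.6.
Market B: pre-tax P* = $24, Q* = 307; post-tax Q = 283; deadweight loss = $192.
Difference: $153.6 vs $192 → market B is larger by $38.4.

Market B, by $38.4.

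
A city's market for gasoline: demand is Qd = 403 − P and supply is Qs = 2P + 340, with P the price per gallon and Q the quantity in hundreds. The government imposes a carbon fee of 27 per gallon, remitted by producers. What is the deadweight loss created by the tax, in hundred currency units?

Deadweight loss = 243 hundred.

Before the tax: set 403 − P = 2P + 340 → P* = 21, Q* = 382.
With the tax collected from producers, supply shifts: Qs = 2(P − 27) + 340.
Solving gives Q = 364 with consumers paying 39 and producers receiving 12 (the 27 wedge).
Quantity falls by |ΔQ| = |382 − 364| = 18.
DWL = ½ · t · |ΔQ| = ½ · 27 · 18 = 243.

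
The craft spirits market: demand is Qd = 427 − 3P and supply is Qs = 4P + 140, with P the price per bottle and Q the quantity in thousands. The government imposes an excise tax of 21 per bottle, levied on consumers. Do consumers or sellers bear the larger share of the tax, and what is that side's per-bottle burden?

Without the tax, 427 − 3P = 4P + 140 gives 7P = 287, so P* = 41 and Q* = 304.
With the tax collected from consumers, demand (in seller-price terms) shifts: Qd = 427 − 3(P + 21).
Solving gives Q = 268 with consumers paying 53 and sellers receiving 32 (the 21 wedge).
Per-bottle burden: consumers 12, sellers 9.
Consumers take the larger share because demand is less price-elastic here (demand slope 3 vs supply slope 4).
The less price-elastic side of the market bears the larger share of a per-unit tax.

Consumers bear the larger share: 12 per bottle.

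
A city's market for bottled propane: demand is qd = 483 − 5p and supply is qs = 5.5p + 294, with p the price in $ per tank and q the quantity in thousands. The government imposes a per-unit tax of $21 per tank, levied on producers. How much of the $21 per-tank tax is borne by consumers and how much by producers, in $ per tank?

Consumers bear $11 per tank; producers bear $10 per tank.

Before the tax: set 483 − 5p = 5.5p + 294 → p* = $18, q* = 393.
With the tax collected from producers, supply shifts: qs = 5.5(p − 21) + 294.
New equilibrium: consumers pay $29, producers receive $8, q = 338. (Wedge: pb − ps = 21.)
Burden on consumers: $11; on producers: $10. (They sum to $21.)
The less price-elastic side of the market bears the larger share of a per-unit tax.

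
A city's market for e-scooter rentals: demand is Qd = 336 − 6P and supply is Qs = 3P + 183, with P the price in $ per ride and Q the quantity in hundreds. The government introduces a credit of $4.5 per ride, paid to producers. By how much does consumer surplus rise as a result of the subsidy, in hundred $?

Before the subsidy: set 336 − 6P = 3P + 183 → P* = $17, Q* = 234.
With a per-unit subsidy paid to producers, each receives P + 4.5 per unit sold, so supply becomes Qs = 3(P + 4.5) + 183.
Solving gives Q = 243 with consumers paying $15.5 and producers receiving $20 (the $4.5 wedge).
ΔCS is the trapezoid between Q = 243 and Q = 234 of height $1.5: ½ · (234 + 243) · 1.5 = $357.75.

Consumer surplus rises by $357.75 hundred.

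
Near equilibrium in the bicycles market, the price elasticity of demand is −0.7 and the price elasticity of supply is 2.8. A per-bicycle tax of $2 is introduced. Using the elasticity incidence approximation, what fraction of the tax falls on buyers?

Incidence ratio: buyers' share ≈ εs / (εs + |εd|) = 2.8 / (2.8 + 0.7) = 0.8.
Supply is the more elastic side, so buyers bear the larger share.

Buyers' share ≈ 0.8.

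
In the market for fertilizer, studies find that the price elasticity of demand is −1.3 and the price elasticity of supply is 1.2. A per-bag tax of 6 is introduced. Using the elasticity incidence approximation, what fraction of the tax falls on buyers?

Buyers' share ≈ 0.48.

Incidence ratio: buyers' share ≈ εs / (εs + |εd|) = 1.2 / (1.2 + 1.3) = 0.48.
Supply is the less elastic side, so buyers bear the smaller share.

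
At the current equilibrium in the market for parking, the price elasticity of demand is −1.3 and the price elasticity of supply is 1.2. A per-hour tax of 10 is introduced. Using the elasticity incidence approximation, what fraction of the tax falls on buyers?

Buyers' share ≈ 0.48.

Incidence ratio: buyers' share ≈ εs / (εs + |εd|) = 1.2 / (1.2 + 1.3) = 0.48.
Supply is the less elastic side, so buyers bear the smaller share.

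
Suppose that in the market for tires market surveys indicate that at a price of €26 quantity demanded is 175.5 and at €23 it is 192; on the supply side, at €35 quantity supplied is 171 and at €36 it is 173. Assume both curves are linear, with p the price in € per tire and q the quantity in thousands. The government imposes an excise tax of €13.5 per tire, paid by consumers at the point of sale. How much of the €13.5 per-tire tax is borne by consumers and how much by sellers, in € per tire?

Consumers bear €3.6 per tire; sellers bear €9.9 per tire.

Demand slope: (192 − 175.5)/(23 − 26) = -5.5, so qd = 318.5 − 5.5p.
Supply slope: (173 − 171)/(36 − 35) = 2, so qs = 2p + 101.
Before the tax: set 318.5 − 5.5p = 2p + 101 → p* = €29, q* = 159.
With the tax collected from consumers, demand (in seller-price terms) shifts: qd = 318.5 − 5.5(p + 13.5).
New equilibrium: consumers pay €32.6, sellers receive €19.1, q = 139.2. (Wedge: pb − ps = 13.5.)
Burden on consumers: €3.6; on sellers: €9.9. (They sum to €13.5.)
The less price-elastic side of the market bears the larger share of a per-unit tax.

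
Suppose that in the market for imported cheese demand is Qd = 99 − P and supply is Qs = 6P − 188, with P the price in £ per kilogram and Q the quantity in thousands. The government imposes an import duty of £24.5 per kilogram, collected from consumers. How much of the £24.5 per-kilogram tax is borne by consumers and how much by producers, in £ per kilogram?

Before the tax: set 99 − P = 6P − 188 → P* = £41, Q* = 58.
With the tax collected from consumers, demand (in seller-price terms) shifts: Qd = 99 − (P + 24.5).
New equilibrium: consumers pay £62, producers receive £37.5, Q = 37. (Wedge: Pb − Ps = 24.5.)
Burden on consumers: £21; on producers: £3.5. (They sum to £24.5.)
The less price-elastic side of the market bears the larger share of a per-unit tax.

Consumers bear £21 per kilogram; producers bear £3.5 per kilogram.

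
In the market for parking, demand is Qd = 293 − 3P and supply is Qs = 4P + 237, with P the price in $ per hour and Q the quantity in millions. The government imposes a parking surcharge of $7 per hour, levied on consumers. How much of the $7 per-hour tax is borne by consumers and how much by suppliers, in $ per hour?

Without the tax, 293 − 3P = 4P + 237 gives 7P = 56, so P* = $8 and Q* = 269.
With the tax collected from consumers, demand (in seller-price terms) shifts: Qd = 293 − 3(P + 7).
Solving gives Q = 257 with consumers paying $12 and suppliers receiving $5 (the $7 wedge).
Burden on consumers: $4; on suppliers: $3. (They sum to $7.)
The less price-elastic side of the market bears the larger share of a per-unit tax.

Consumers bear $4 per hour; suppliers bear $3 per hour.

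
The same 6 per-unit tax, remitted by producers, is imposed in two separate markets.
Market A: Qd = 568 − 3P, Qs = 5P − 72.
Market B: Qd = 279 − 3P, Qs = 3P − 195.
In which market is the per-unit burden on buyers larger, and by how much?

Market A: pre-tax P* = 80, Q* = 328; post-tax Q = 316.75; per-unit burden on buyers = 3.75.
Market B: pre-tax P* = 79, Q* = 42; post-tax Q = 33; per-unit burden on buyers = 3.
Difference: 3.75 vs 3 → market A is larger by 0.75.

Market A, by 0.75.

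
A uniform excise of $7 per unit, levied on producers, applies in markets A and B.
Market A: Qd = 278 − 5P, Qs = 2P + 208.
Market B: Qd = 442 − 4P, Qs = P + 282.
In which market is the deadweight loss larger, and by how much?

Market A, by $15.4.

Market A: pre-tax P* = $10, Q* = 228; post-tax Q = 218; deadweight loss = $35.
Market B: pre-tax P* = $32, Q* = 314; post-tax Q = 308.4; deadweight loss = $19.6.
Difference: $35 vs $19.6 → market A is larger by $15.4.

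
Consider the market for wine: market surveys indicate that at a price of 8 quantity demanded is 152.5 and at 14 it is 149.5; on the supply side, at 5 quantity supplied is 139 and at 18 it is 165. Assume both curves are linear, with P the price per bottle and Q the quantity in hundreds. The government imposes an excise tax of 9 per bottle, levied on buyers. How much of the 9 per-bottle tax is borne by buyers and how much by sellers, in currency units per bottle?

Buyers bear 7.2 per bottle; sellers bear 1.8 per bottle.

Demand slope: (149.5 − 152.5)/(14 − 8) = -0.5, so Qd = 156.5 − 0.5P.
Supply slope: (165 − 139)/(18 − 5) = 2, so Qs = 2P + 129.
Without the tax, 156.5 − 0.5P = 2P + 129 gives 2.5P = 27.5, so P* = 11 and Q* = 151.
With the tax collected from buyers, demand (in seller-price terms) shifts: Qd = 156.5 − 0.5(P + 9).
New equilibrium: buyers pay 18.2, sellers receive 9.2, Q = 147.4. (Wedge: Pb − Ps = 9.)
Burden on buyers: 7.2; on sellers: 1.8. (They sum to 9.)
The less price-elastic side of the market bears the larger share of a per-unit tax.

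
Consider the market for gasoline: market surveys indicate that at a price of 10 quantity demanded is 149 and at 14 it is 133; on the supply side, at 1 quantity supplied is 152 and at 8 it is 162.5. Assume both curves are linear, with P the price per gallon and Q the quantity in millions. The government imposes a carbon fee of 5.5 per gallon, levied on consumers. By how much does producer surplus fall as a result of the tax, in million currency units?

Demand slope: (133 − 149)/(14 − 10) = -4, so Qd = 189 − 4P.
Supply slope: (162.5 − 152)/(8 − 1) = 1.5, so Qs = 1.5P + 150.5.
Without the tax, 189 − 4P = 1.5P + 150.5 gives 5.5P = 38.5, so P* = 7 and Q* = 161.
With the tax collected from consumers, demand (in seller-price terms) shifts: Qd = 189 − 4(P + 5.5).
New equilibrium: consumers pay 8.5, suppliers receive 3, Q = 155. (Wedge: Pb − Ps = 5.5.)
ΔPS is the trapezoid between Q = 155 and Q = 161 of height 4: ½ · (161 + 155) · 4 = 632.

Producer surplus falls by 632 million.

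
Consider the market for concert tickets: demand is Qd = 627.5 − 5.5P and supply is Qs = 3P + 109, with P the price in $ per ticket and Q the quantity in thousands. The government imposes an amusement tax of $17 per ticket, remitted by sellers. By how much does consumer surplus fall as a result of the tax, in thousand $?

Without the tax, 627.5 − 5.5P = 3P + 109 gives 8.5P = 518.5, so P* = $61 and Q* = 292.
With the tax collected from sellers, supply shifts: Qs = 3(P − 17) + 109.
New equilibrium: consumers pay $67, sellers receive $50, Q = 259. (Wedge: Pb − Ps = 17.)
ΔCS is the trapezoid between Q = 259 and Q = 292 of height $6: ½ · (292 + 259) · 6 = $1653.

Consumer surplus falls by $1653 thousand.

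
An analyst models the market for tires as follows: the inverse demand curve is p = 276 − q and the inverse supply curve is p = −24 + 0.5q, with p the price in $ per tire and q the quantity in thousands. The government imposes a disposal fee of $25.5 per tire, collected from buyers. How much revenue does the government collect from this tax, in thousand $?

Tax revenue = $4666.5 thousand.

Rewrite in direct form: qd = 276 − p and qs = 2p + 48.
Before the tax: set 276 − p = 2p + 48 → p* = $76, q* = 200.
With the tax collected from buyers, demand (in seller-price terms) shifts: qd = 276 − (p + 25.5).
Solving gives q = 183 with buyers paying $93 and sellers receiving $67.5 (the $25.5 wedge).
Revenue = t · Q = 25.5 · 183 = $4666.5.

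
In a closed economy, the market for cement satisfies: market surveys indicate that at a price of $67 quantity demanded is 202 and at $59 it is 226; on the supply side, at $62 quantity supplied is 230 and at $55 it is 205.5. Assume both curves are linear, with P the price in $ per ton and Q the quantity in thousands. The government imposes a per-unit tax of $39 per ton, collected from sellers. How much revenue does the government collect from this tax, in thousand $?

Demand slope: (226 − 202)/(59 − 67) = -3, so Qd = 403 − 3P.
Supply slope: (205.5 − 230)/(55 − 62) = 3.5, so Qs = 3.5P + 13.
Without the tax, 403 − 3P = 3.5P + 13 gives 6.5P = 390, so P* = $60 and Q* = 223.
With the tax collected from sellers, supply shifts: Qs = 3.5(P − 39) + 13.
New equilibrium: consumers pay $81, sellers receive $42, Q = 160. (Wedge: Pb − Ps = 39.)
Revenue = t · Q = 39 · 160 = $6240.

Tax revenue = $6240 thousand.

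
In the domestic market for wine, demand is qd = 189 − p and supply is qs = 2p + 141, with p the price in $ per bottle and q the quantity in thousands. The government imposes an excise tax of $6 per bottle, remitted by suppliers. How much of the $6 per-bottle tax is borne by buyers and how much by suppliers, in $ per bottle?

Before the tax: set 189 − p = 2p + 141 → p* = $16, q* = 173.
With the tax collected from suppliers, supply shifts: qs = 2(p − 6) + 141.
Solving gives q = 169 with buyers paying $20 and suppliers receiving $14 (the $6 wedge).
Burden on buyers: $4; on suppliers: $2. (They sum to $6.)

Buyers bear $4 per bottle; suppliers bear $2 per bottle.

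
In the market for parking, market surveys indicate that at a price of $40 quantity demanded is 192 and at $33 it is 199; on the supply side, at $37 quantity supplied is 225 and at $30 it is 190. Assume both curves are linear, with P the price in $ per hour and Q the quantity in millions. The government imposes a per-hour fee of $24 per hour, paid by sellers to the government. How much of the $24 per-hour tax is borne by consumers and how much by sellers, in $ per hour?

Consumers bear $20 per hour; sellers bear $4 per hour.

Demand slope: (199 − 192)/(33 − 40) = -1, so Qd = 232 − P.
Supply slope: (190 − 225)/(30 − 37) = 5, so Qs = 5P + 40.
Without the tax, 232 − P = 5P + 40 gives 6P = 192, so P* = $32 and Q* = 200.
With the tax collected from sellers, supply shifts: Qs = 5(P − 24) + 40.
Solving gives Q = 180 with consumers paying $52 and sellers receiving $28 (the $24 wedge).
Burden on consumers: $20; on sellers: $4. (They sum to $24.)
The less price-elastic side of the market bears the larger share of a per-unit tax.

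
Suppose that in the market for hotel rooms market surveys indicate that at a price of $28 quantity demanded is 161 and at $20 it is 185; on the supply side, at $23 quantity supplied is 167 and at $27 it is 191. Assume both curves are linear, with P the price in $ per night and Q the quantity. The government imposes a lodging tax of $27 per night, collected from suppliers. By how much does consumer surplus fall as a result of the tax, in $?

Demand slope: (185 − 161)/(20 − 28) = -3, so Qd = 245 − 3P.
Supply slope: (191 − 167)/(27 − 23) = 6, so Qs = 6P + 29.
Before the tax: set 245 − 3P = 6P + 29 → P* = $24, Q* = 173.
With the tax collected from suppliers, supply shifts: Qs = 6(P − 27) + 29.
Solving gives Q = 119 with buyers paying $42 and suppliers receiving $15 (the $27 wedge).
ΔCS is the trapezoid between Q = 119 and Q = 173 of height $18: ½ · (173 + 119) · 18 = $2628.

Consumer surplus falls by $2628.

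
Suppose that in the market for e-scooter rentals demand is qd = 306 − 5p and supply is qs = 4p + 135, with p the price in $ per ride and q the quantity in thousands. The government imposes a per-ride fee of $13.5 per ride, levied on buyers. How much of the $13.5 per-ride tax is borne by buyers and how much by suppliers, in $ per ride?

Before the tax: set 306 − 5p = 4p + 135 → p* = $19, q* = 211.
With the tax collected from buyers, demand (in seller-price terms) shifts: qd = 306 − 5(p + 13.5).
New equilibrium: buyers pay $25, suppliers receive $11.5, q = 181. (Wedge: pb − ps = 13.5.)
Burden on buyers: $6; on suppliers: $7.5. (They sum to $13.5.)
The less price-elastic side of the market bears the larger share of a per-unit tax.

Buyers bear $6 per ride; suppliers bear $7.5 per ride.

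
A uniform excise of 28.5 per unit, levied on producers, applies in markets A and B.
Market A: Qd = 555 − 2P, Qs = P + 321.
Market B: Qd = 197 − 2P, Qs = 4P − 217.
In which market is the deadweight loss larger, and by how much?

Market A: pre-tax P* = 78, Q* = 399; post-tax Q = 380; deadweight loss = 270.75.
Market B: pre-tax P* = 69, Q* = 59; post-tax Q = 21; deadweight loss = 541.5.
Difference: 270.75 vs 541.5 → market B is larger by 270.75.

Market B, by 270.75.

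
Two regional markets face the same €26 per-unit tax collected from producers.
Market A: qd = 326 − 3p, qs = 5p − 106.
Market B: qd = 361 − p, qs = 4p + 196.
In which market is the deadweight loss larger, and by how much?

Market A: pre-tax p* = €54, q* = 164; post-tax q = 115.25; deadweight loss = €633.75.
Market B: pre-tax p* = €33, q* = 328; post-tax q = 307.2; deadweight loss = €270.4.
Difference: €633.75 vs €270.4 → market A is larger by €363.35.

Market A, by €363.35.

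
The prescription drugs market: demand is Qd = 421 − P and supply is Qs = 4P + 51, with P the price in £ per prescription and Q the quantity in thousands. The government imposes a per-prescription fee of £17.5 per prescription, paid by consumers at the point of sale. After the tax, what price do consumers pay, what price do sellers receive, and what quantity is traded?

Before the tax: set 421 − P = 4P + 51 → P* = £74, Q* = 347.
With the tax collected from consumers, demand (in seller-price terms) shifts: Qd = 421 − (P + 17.5).
Solving gives Q = 333 with consumers paying £88 and sellers receiving £70.5 (the £17.5 wedge).

Consumers pay £88; sellers receive £70.5; quantity = 333.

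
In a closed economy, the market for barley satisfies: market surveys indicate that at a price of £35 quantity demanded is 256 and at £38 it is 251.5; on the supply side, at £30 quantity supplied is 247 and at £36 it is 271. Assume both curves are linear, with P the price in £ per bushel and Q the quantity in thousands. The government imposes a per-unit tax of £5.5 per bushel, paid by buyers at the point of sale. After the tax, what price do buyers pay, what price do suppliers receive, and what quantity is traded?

Buyers pay £37; suppliers receive £31.5; quantity = 253.

Demand slope: (251.5 − 256)/(38 − 35) = -1.5, so Qd = 308.5 − 1.5P.
Supply slope: (271 − 247)/(36 − 30) = 4, so Qs = 4P + 127.
Before the tax: set 308.5 − 1.5P = 4P + 127 → P* = £33, Q* = 259.
With the tax collected from buyers, demand (in seller-price terms) shifts: Qd = 308.5 − 1.5(P + 5.5).
Solving gives Q = 253 with buyers paying £37 and suppliers receiving £31.5 (the £5.5 wedge).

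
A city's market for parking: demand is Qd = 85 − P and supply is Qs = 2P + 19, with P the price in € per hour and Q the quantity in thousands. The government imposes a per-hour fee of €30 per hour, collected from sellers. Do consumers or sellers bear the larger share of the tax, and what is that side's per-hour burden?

Before the tax: set 85 − P = 2P + 19 → P* = €22, Q* = 63.
With the tax collected from sellers, supply shifts: Qs = 2(P − 30) + 19.
Solving gives Q = 43 with consumers paying €42 and sellers receiving €12 (the €30 wedge).
Per-hour burden: consumers €20, sellers €10.
Consumers take the larger share because demand is less price-elastic here (demand slope 1 vs supply slope 2).

Consumers bear the larger share: €20 per hour.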